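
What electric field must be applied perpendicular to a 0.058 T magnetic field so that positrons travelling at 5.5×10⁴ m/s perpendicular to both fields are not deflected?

E = 3200 V/m

For straight-line motion qE = qvB, so E = vB.
E = 5.5×10⁴ × 0.058 = 3200 V/m.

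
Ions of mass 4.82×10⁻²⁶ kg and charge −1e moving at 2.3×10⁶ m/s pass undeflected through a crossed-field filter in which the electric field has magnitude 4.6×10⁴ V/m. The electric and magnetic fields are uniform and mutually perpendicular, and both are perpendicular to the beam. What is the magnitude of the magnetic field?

B = 0.020 T

Balance of forces in the selector: qE = qvB ⇒ B = E/v.
B = 4.6×10⁴/2.3×10⁶ = 0.020 T.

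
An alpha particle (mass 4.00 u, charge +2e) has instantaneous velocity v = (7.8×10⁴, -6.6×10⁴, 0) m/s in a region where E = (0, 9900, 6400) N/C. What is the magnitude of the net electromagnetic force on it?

Only an electric field acts, so F = qE = (3.204×10⁻¹⁹ C)·(0, 9900, 6400) = (0, 3.17×10⁻¹⁵, 2.05×10⁻¹⁵) N.
|F| = 3.78×10⁻¹⁵ N.

|F| ≈ 3.78×10⁻¹⁵ N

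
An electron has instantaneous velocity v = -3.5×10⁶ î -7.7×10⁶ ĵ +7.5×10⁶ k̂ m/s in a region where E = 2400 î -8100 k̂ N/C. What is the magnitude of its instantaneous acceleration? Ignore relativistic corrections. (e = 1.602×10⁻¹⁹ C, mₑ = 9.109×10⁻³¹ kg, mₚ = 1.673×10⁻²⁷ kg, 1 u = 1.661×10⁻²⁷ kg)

|a| ≈ 1.49×10¹⁵ m/s²

Only an electric field acts, so F = qE = (−1.602×10⁻¹⁹ C)·(2400, 0, -8100) = (-3.84×10⁻¹⁶, 0, 1.30×10⁻¹⁵) N.
|a| = |F|/m = 1.353×10⁻¹⁵/9.109×10⁻³¹ ≈ 1.49×10¹⁵ m/s².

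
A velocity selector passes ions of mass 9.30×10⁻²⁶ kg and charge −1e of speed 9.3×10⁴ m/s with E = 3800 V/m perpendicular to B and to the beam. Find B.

B = 0.041 T

Balance of forces in the selector: qE = qvB ⇒ B = E/v.
B = 3800/9.3×10⁴ = 0.041 T.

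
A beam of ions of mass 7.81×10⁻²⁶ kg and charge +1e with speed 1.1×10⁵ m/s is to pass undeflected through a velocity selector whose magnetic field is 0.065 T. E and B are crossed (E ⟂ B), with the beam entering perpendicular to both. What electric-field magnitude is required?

For straight-line motion qE = qvB, so E = vB.
E = 1.1×10⁵ × 0.065 = 7200 V/m.

E = 7200 V/m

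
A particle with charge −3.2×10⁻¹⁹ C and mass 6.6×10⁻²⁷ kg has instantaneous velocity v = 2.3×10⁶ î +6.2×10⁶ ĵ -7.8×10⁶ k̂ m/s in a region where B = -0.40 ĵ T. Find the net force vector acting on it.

F ≈ (9.98×10⁻¹³, 0, 2.94×10⁻¹³) N

v×B = (-3.12×10⁶, 0, -9.20×10⁵) N/C.
F = q v×B = (−3.2×10⁻¹⁹ C)·(-3.12×10⁶, 0, -9.20×10⁵) = (9.98×10⁻¹³, 0, 2.94×10⁻¹³) N.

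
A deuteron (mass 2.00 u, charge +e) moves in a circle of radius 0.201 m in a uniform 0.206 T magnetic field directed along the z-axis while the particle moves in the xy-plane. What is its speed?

From |q|vB = mv²/r, v = |q|Br/m.
v = (1.602×10⁻¹⁹)(0.206)(0.201)/3.322×10⁻²⁷ ≈ 2.00×10⁶ m/s.

v ≈ 2.00×10⁶ m/s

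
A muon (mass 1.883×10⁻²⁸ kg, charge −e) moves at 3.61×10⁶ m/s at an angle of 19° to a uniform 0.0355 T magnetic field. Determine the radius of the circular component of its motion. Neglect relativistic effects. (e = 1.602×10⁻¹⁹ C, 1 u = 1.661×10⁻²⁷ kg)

v⊥ = v sinθ = 3.61×10⁶·sin19° ≈ 1.175×10⁶ m/s.
r = m v⊥/(|q|B) = (1.883×10⁻²⁸)(1.175×10⁶)/((1.602×10⁻¹⁹)(0.0355)) ≈ 0.0389 m.

r ≈ 0.0389 m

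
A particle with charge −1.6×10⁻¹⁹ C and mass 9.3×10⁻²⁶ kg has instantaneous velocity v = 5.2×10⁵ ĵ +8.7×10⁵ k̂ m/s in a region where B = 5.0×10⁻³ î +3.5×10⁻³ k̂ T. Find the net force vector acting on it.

v×B = (1820, 4350, -2600) N/C.
F = q v×B = (−1.6×10⁻¹⁹ C)·(1820, 4350, -2600) = (-2.91×10⁻¹⁶, -6.96×10⁻¹⁶, 4.16×10⁻¹⁶) N.

F ≈ (-2.91×10⁻¹⁶, -6.96×10⁻¹⁶, 4.16×10⁻¹⁶) N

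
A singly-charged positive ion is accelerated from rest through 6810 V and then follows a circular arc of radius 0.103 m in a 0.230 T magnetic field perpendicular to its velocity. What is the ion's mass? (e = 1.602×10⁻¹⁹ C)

Combine |q|V = ½mv² and r = mv/(|q|B): eliminate v to get m = qB²r²/(2V).
m = (1.602×10⁻¹⁹)(0.230)²(0.103)²/(2·6810) ≈ 6.60×10⁻²⁷ kg.

m ≈ 6.60×10⁻²⁷ kg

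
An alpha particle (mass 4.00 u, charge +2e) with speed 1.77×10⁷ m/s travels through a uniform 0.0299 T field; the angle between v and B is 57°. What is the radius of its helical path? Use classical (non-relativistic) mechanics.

r ≈ 10.3 m

v⊥ = v sinθ = 1.77×10⁷·sin57° ≈ 1.484×10⁷ m/s.
r = m v⊥/(|q|B) = (6.644×10⁻²⁷)(1.484×10⁷)/((3.204×10⁻¹⁹)(0.0299)) ≈ 10.3 m.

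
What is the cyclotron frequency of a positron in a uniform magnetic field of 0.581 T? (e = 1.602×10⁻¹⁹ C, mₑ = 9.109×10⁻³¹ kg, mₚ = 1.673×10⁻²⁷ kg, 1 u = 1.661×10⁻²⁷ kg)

f = |q|B/(2πm).
f = (1.602×10⁻¹⁹)(0.581)/(2π·9.109×10⁻³¹) ≈ 1.63×10¹⁰ Hz.

f ≈ 1.63×10¹⁰ Hz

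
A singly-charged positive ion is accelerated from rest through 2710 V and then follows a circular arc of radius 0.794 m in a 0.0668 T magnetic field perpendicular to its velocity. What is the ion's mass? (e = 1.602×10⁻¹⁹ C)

Combine |q|V = ½mv² and r = mv/(|q|B): eliminate v to get m = qB²r²/(2V).
m = (1.602×10⁻¹⁹)(0.0668)²(0.794)²/(2·2710) ≈ 8.31×10⁻²⁶ kg.

m ≈ 8.31×10⁻²⁶ kg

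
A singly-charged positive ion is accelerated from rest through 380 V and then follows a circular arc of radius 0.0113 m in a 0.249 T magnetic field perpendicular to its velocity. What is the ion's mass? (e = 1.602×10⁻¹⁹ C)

m ≈ 1.67×10⁻²⁷ kg

Combine |q|V = ½mv² and r = mv/(|q|B): eliminate v to get m = qB²r²/(2V).
m = (1.602×10⁻¹⁹)(0.249)²(0.0113)²/(2·380) ≈ 1.67×10⁻²⁷ kg.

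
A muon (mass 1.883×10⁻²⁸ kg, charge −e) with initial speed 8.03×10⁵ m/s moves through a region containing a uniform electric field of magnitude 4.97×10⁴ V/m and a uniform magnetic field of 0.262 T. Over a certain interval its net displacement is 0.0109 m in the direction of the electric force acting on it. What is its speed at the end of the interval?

v_f ≈ 1.25×10⁶ m/s

B does no work; ΔKE = |q|E d.
½mv_f² = ½mv₀² + |q|Ed = ½(1.883×10⁻²⁸)(8.03×10⁵)² + (1.602×10⁻¹⁹)(4.97×10⁴)(0.0109) ≈ 6.071×10⁻¹⁷ J + 8.679×10⁻¹⁷ J ≈ 1.475×10⁻¹⁶ J.
v_f = √(2·1.475×10⁻¹⁶/1.883×10⁻²⁸) ≈ 1.25×10⁶ m/s.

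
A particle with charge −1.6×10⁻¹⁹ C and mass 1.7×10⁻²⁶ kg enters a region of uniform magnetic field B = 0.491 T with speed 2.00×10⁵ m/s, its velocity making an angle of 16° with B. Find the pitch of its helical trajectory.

p ≈ 0.261 m

v∥ = v cosθ = 2.00×10⁵·cos16° ≈ 1.923×10⁵ m/s.
T = 2πm/(|q|B) = 2π(1.7×10⁻²⁶)/((1.6×10⁻¹⁹)(0.491)) ≈ 1.360×10⁻⁶ s.
pitch = v∥ T = (1.923×10⁵)(1.360×10⁻⁶) ≈ 0.261 m.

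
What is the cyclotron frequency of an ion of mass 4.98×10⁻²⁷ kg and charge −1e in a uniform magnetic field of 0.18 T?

f ≈ 9.2×10⁵ Hz

f = |q|B/(2πm).
f = (1.602×10⁻¹⁹)(0.18)/(2π·4.98×10⁻²⁷) ≈ 9.2×10⁵ Hz.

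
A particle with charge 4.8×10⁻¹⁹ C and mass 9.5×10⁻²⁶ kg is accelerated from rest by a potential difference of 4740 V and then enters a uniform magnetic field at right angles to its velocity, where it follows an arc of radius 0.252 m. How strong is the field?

v = √(2|q|V/m) = √(2·4.8×10⁻¹⁹·4740/9.5×10⁻²⁶) ≈ 2.189×10⁵ m/s.
B = mv/(|q|r) = (9.5×10⁻²⁶)(2.189×10⁵)/((4.8×10⁻¹⁹)(0.252)) ≈ 0.172 T.

B ≈ 0.172 T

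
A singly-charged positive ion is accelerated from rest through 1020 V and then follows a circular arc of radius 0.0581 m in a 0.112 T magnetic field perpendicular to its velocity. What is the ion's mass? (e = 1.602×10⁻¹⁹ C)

Combine |q|V = ½mv² and r = mv/(|q|B): eliminate v to get m = qB²r²/(2V).
m = (1.602×10⁻¹⁹)(0.112)²(0.0581)²/(2·1020) ≈ 3.33×10⁻²⁷ kg.

m ≈ 3.33×10⁻²⁷ kg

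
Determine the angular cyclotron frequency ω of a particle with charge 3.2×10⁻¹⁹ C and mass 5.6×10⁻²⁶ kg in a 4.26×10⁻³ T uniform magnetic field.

ω ≈ 2.43×10⁴ rad/s

ω = |q|B/m.
ω = (3.2×10⁻¹⁹)(4.26×10⁻³)/5.6×10⁻²⁶ ≈ 2.43×10⁴ rad/s.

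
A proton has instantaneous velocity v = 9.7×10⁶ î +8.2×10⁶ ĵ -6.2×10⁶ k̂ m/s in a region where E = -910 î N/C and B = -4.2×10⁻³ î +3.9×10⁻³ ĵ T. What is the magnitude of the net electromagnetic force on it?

|F| ≈ 1.29×10⁻¹⁴ N

v×B = (2.42×10⁴, 2.60×10⁴, 7.23×10⁴) N/C.
E + v×B = (2.33×10⁴, 2.60×10⁴, 7.23×10⁴) N/C.
F = q(E + v×B) = (1.602×10⁻¹⁹ C)·(2.33×10⁴, 2.60×10⁴, 7.23×10⁴) = (3.73×10⁻¹⁵, 4.17×10⁻¹⁵, 1.16×10⁻¹⁴) N.
|F| = 1.29×10⁻¹⁴ N.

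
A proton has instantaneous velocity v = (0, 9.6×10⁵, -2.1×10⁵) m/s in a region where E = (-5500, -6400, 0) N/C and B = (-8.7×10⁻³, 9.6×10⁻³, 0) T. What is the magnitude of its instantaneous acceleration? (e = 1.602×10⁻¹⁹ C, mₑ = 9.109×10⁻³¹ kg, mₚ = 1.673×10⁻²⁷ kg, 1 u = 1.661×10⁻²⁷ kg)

v×B = (2020, 1830, 8350) N/C.
E + v×B = (-3480, -4570, 8350) N/C.
F = q(E + v×B) = (1.602×10⁻¹⁹ C)·(-3480, -4570, 8350) = (-5.58×10⁻¹⁶, -7.33×10⁻¹⁶, 1.34×10⁻¹⁵) N.
|a| = |F|/m = 1.624×10⁻¹⁵/1.673×10⁻²⁷ ≈ 9.71×10¹¹ m/s².

|a| ≈ 9.71×10¹¹ m/s²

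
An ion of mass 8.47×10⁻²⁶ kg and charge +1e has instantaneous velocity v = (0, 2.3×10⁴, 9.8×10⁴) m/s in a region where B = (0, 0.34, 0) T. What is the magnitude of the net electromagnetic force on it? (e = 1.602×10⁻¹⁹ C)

v×B = (-3.33×10⁴, 0, 0) N/C.
F = q v×B = (1.602×10⁻¹⁹ C)·(-3.33×10⁴, 0, 0) = (-5.34×10⁻¹⁵, 0, 0) N.
|F| = 5.34×10⁻¹⁵ N.

|F| ≈ 5.34×10⁻¹⁵ N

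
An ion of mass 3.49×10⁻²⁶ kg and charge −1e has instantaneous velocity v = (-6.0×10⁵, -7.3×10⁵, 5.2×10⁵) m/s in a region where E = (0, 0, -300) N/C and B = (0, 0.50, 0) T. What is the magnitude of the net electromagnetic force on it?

v×B = (-2.60×10⁵, 0, -3.00×10⁵) N/C.
E + v×B = (-2.60×10⁵, 0, -3.00×10⁵) N/C.
F = q(E + v×B) = (−1.602×10⁻¹⁹ C)·(-2.60×10⁵, 0, -3.00×10⁵) = (4.17×10⁻¹⁴, 0, 4.81×10⁻¹⁴) N.
|F| = 6.36×10⁻¹⁴ N.

|F| ≈ 6.36×10⁻¹⁴ N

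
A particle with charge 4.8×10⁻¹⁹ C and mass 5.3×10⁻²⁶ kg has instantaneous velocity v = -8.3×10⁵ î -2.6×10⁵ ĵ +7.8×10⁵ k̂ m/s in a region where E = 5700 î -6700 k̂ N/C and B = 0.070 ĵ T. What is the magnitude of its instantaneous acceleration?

|a| ≈ 7.35×10¹¹ m/s²

v×B = (-5.46×10⁴, 0, -5.81×10⁴) N/C.
E + v×B = (-4.89×10⁴, 0, -6.48×10⁴) N/C.
F = q(E + v×B) = (4.8×10⁻¹⁹ C)·(-4.89×10⁴, 0, -6.48×10⁴) = (-2.35×10⁻¹⁴, 0, -3.11×10⁻¹⁴) N.
|a| = |F|/m = 3.897×10⁻¹⁴/5.3×10⁻²⁶ ≈ 7.35×10¹¹ m/s².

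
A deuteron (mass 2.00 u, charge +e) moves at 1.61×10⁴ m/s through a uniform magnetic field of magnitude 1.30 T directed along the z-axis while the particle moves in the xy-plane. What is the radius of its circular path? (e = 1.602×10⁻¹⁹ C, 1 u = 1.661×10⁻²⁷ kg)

r ≈ 2.57×10⁻⁴ m

The magnetic force provides the centripetal force: |q|vB = mv²/r.
r = mv/(|q|B) = (3.322×10⁻²⁷)(1.61×10⁴)/((1.602×10⁻¹⁹)(1.30)) ≈ 2.57×10⁻⁴ m.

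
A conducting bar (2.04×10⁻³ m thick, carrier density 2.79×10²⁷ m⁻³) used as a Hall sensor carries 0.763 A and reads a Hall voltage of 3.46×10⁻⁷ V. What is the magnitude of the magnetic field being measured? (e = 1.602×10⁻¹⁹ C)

From V_H = IB/(n e t), B = V_H n e t / I.
B = (3.46×10⁻⁷)(2.79×10²⁷)(1.602×10⁻¹⁹)(2.04×10⁻³)/0.763 ≈ 0.413 T.

B ≈ 0.413 T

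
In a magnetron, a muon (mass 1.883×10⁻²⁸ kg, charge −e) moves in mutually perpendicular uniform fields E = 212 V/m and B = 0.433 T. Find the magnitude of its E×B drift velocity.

In crossed fields the guiding centre drifts at v_d = |E×B|/B² = E/B, independent of charge and mass.
v_d = 212/0.433 = 490 m/s.

v_d ≈ 490 m/s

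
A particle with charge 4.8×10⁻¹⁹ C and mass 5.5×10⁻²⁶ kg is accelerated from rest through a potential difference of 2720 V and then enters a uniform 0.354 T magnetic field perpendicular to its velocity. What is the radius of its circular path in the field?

r ≈ 0.0705 m

Acceleration: |q|V = ½mv² ⇒ v = √(2|q|V/m) = √(2·4.8×10⁻¹⁹·2720/5.5×10⁻²⁶) ≈ 2.179×10⁵ m/s.
In the field: r = mv/(|q|B) = (5.5×10⁻²⁶)(2.179×10⁵)/((4.8×10⁻¹⁹)(0.354)) ≈ 0.0705 m.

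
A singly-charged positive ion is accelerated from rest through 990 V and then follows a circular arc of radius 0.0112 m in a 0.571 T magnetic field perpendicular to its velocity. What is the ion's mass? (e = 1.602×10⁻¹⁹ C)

Combine |q|V = ½mv² and r = mv/(|q|B): eliminate v to get m = qB²r²/(2V).
m = (1.602×10⁻¹⁹)(0.571)²(0.0112)²/(2·990) ≈ 3.31×10⁻²⁷ kg.

m ≈ 3.31×10⁻²⁷ kg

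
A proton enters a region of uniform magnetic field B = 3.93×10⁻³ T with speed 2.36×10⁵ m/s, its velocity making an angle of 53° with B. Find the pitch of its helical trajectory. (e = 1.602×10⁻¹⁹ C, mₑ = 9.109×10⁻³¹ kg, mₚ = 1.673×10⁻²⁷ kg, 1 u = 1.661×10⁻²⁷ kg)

v∥ = v cosθ = 2.36×10⁵·cos53° ≈ 1.420×10⁵ m/s.
T = 2πm/(|q|B) = 2π(1.673×10⁻²⁷)/((1.602×10⁻¹⁹)(3.93×10⁻³)) ≈ 1.670×10⁻⁵ s.
pitch = v∥ T = (1.420×10⁵)(1.670×10⁻⁵) ≈ 2.37 m.

p ≈ 2.37 m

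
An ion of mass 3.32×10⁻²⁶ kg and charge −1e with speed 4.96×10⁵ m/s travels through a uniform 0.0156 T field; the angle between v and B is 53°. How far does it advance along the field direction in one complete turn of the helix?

v∥ = v cosθ = 4.96×10⁵·cos53° ≈ 2.985×10⁵ m/s.
T = 2πm/(|q|B) = 2π(3.32×10⁻²⁶)/((1.602×10⁻¹⁹)(0.0156)) ≈ 8.347×10⁻⁵ s.
pitch = v∥ T = (2.985×10⁵)(8.347×10⁻⁵) ≈ 24.9 m.

p ≈ 24.9 m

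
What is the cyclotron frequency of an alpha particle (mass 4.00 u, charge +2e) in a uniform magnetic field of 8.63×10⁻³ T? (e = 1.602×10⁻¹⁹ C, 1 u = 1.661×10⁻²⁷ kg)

f ≈ 6.62×10⁴ Hz

f = |q|B/(2πm).
f = (3.204×10⁻¹⁹)(8.63×10⁻³)/(2π·6.644×10⁻²⁷) ≈ 6.62×10⁴ Hz.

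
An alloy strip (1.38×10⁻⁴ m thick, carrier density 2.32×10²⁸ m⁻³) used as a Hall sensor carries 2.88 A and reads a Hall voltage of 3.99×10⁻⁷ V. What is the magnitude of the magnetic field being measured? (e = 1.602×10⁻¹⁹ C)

B ≈ 0.0711 T

From V_H = IB/(n e t), B = V_H n e t / I.
B = (3.99×10⁻⁷)(2.32×10²⁸)(1.602×10⁻¹⁹)(1.38×10⁻⁴)/2.88 ≈ 0.0711 T.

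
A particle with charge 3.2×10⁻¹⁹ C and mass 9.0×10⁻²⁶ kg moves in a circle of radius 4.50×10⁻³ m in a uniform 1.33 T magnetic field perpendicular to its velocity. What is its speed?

v ≈ 2.13×10⁴ m/s

From |q|vB = mv²/r, v = |q|Br/m.
v = (3.2×10⁻¹⁹)(1.33)(4.50×10⁻³)/9.0×10⁻²⁶ ≈ 2.13×10⁴ m/s.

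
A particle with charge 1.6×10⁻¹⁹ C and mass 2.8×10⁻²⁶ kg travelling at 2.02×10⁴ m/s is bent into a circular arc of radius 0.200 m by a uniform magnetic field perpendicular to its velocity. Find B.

From |q|vB = mv²/r, B = mv/(|q|r).
B = (2.8×10⁻²⁶)(2.02×10⁴)/((1.6×10⁻¹⁹)(0.200)) ≈ 0.0177 T.

B ≈ 0.0177 T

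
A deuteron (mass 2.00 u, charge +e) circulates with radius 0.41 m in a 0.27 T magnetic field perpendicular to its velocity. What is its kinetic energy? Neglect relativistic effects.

KE ≈ 3.0×10⁵ eV

v = |q|Br/m, then KE = ½mv² = (qBr)²/(2m).
v = (1.602×10⁻¹⁹)(0.27)(0.41)/3.322×10⁻²⁷ ≈ 5.338×10⁶ m/s.
KE = ½(3.322×10⁻²⁷)(5.338×10⁶)² ≈ 4.7×10⁻¹⁴ J = 3.0×10⁵ eV.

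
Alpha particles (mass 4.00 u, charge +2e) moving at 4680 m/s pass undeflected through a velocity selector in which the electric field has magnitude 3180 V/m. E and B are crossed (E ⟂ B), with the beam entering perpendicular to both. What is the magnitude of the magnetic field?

B = 0.679 T

Balance of forces in the selector: qE = qvB ⇒ B = E/v.
B = 3180/4680 = 0.679 T.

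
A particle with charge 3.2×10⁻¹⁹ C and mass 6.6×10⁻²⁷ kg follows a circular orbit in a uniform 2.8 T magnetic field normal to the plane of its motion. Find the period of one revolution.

T ≈ 4.6×10⁻⁸ s

The cyclotron period depends only on m, q, B: T = 2πm/(|q|B).
T = 2π(6.6×10⁻²⁷)/((3.2×10⁻¹⁹)(2.8)) ≈ 4.6×10⁻⁸ s.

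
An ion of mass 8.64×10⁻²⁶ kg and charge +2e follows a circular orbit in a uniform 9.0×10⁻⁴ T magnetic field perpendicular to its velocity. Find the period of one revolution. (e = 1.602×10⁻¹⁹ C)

T ≈ 1.9×10⁻³ s

The cyclotron period depends only on m, q, B: T = 2πm/(|q|B).
T = 2π(8.64×10⁻²⁶)/((3.204×10⁻¹⁹)(9.0×10⁻⁴)) ≈ 1.9×10⁻³ s.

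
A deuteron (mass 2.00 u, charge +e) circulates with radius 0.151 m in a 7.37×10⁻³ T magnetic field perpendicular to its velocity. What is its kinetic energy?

v = |q|Br/m, then KE = ½mv² = (qBr)²/(2m).
v = (1.602×10⁻¹⁹)(7.37×10⁻³)(0.151)/3.322×10⁻²⁷ ≈ 5.367×10⁴ m/s.
KE = ½(3.322×10⁻²⁷)(5.367×10⁴)² ≈ 4.78×10⁻¹⁸ J.

KE ≈ 4.78×10⁻¹⁸ J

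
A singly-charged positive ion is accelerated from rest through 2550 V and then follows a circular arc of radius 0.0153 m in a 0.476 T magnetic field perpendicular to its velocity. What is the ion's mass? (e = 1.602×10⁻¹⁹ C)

m ≈ 1.67×10⁻²⁷ kg

Combine |q|V = ½mv² and r = mv/(|q|B): eliminate v to get m = qB²r²/(2V).
m = (1.602×10⁻¹⁹)(0.476)²(0.0153)²/(2·2550) ≈ 1.67×10⁻²⁷ kg.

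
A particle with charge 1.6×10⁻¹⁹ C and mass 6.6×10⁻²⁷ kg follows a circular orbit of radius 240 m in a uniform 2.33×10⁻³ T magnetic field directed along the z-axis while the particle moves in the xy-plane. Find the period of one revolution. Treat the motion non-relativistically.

The cyclotron period depends only on m, q, B: T = 2πm/(|q|B).
T = 2π(6.6×10⁻²⁷)/((1.6×10⁻¹⁹)(2.33×10⁻³)) ≈ 1.11×10⁻⁴ s.

T ≈ 1.11×10⁻⁴ s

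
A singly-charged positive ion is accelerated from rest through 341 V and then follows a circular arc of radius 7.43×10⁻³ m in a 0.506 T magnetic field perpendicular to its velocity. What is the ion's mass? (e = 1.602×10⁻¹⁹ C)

m ≈ 3.32×10⁻²⁷ kg

Combine |q|V = ½mv² and r = mv/(|q|B): eliminate v to get m = qB²r²/(2V).
m = (1.602×10⁻¹⁹)(0.506)²(7.43×10⁻³)²/(2·341) ≈ 3.32×10⁻²⁷ kg.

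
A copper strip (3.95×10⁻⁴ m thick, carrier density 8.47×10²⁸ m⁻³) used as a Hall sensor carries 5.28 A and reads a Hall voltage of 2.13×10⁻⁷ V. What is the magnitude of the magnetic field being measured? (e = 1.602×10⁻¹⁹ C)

B ≈ 0.216 T

From V_H = IB/(n e t), B = V_H n e t / I.
B = (2.13×10⁻⁷)(8.47×10²⁸)(1.602×10⁻¹⁹)(3.95×10⁻⁴)/5.28 ≈ 0.216 T.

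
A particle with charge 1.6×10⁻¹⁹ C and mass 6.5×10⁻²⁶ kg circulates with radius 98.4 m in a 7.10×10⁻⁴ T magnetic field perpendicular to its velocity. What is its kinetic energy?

v = |q|Br/m, then KE = ½mv² = (qBr)²/(2m).
v = (1.6×10⁻¹⁹)(7.10×10⁻⁴)(98.4)/6.5×10⁻²⁶ ≈ 1.720×10⁵ m/s.
KE = ½(6.5×10⁻²⁶)(1.720×10⁵)² ≈ 9.61×10⁻¹⁶ J = 6000 eV.

KE ≈ 6000 eV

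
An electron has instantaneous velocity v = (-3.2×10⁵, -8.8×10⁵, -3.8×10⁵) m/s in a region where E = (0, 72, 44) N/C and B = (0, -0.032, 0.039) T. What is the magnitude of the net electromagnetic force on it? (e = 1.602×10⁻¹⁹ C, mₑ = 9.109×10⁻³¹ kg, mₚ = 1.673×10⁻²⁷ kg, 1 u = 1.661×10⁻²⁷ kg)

v×B = (-4.65×10⁴, 1.25×10⁴, 1.02×10⁴) N/C.
E + v×B = (-4.65×10⁴, 1.26×10⁴, 1.03×10⁴) N/C.
F = q(E + v×B) = (−1.602×10⁻¹⁹ C)·(-4.65×10⁴, 1.26×10⁴, 1.03×10⁴) = (7.45×10⁻¹⁵, -2.01×10⁻¹⁵, -1.65×10⁻¹⁵) N.
|F| = 7.89×10⁻¹⁵ N.

|F| ≈ 7.89×10⁻¹⁵ N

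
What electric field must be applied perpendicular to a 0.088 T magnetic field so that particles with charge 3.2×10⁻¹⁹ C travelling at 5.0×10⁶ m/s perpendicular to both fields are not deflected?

For straight-line motion qE = qvB, so E = vB.
E = 5.0×10⁶ × 0.088 = 4.4×10⁵ V/m.

E = 4.4×10⁵ V/m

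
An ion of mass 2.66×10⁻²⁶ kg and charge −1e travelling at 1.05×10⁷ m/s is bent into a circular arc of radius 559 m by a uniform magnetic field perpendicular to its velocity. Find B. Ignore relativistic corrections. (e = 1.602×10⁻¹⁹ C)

From |q|vB = mv²/r, B = mv/(|q|r).
B = (2.66×10⁻²⁶)(1.05×10⁷)/((1.602×10⁻¹⁹)(559)) ≈ 3.12×10⁻³ T.

B ≈ 3.12×10⁻³ T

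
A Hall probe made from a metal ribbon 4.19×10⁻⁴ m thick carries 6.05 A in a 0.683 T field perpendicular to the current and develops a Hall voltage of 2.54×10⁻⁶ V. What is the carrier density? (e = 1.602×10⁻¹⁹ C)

n ≈ 2.42×10²⁸ m⁻³

From V_H = IB/(n e t), n = IB/(V_H e t).
n = (6.05)(0.683)/((2.54×10⁻⁶)(1.602×10⁻¹⁹)(4.19×10⁻⁴)) ≈ 2.42×10²⁸ m⁻³.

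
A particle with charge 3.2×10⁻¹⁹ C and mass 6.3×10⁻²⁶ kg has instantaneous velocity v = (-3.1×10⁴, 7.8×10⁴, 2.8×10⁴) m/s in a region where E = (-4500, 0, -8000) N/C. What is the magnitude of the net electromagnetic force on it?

|F| ≈ 2.94×10⁻¹⁵ N

Only an electric field acts, so F = qE = (3.2×10⁻¹⁹ C)·(-4500, 0, -8000) = (-1.44×10⁻¹⁵, 0, -2.56×10⁻¹⁵) N.
|F| = 2.94×10⁻¹⁵ N.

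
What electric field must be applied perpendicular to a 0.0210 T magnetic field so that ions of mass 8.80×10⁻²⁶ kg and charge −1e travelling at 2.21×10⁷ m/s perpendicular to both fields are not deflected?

For straight-line motion qE = qvB, so E = vB.
E = 2.21×10⁷ × 0.0210 = 4.64×10⁵ V/m.

E = 4.64×10⁵ V/m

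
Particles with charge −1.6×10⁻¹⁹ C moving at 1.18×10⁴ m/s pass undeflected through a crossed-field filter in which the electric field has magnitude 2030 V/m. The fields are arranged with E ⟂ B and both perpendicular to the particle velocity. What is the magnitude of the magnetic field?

B = 0.172 T

Balance of forces in the selector: qE = qvB ⇒ B = E/v.
B = 2030/1.18×10⁴ = 0.172 T.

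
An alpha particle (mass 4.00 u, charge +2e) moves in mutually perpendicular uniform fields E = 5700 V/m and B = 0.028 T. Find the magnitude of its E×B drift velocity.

v_d ≈ 2.0×10⁵ m/s

In crossed fields the guiding centre drifts at v_d = |E×B|/B² = E/B, independent of charge and mass.
v_d = 5700/0.028 = 2.0×10⁵ m/s.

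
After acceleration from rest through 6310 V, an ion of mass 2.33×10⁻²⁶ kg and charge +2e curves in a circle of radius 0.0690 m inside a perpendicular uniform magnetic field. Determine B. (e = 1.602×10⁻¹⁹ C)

v = √(2|q|V/m) = √(2·3.204×10⁻¹⁹·6310/2.33×10⁻²⁶) ≈ 4.166×10⁵ m/s.
B = mv/(|q|r) = (2.33×10⁻²⁶)(4.166×10⁵)/((3.204×10⁻¹⁹)(0.0690)) ≈ 0.439 T.

B ≈ 0.439 T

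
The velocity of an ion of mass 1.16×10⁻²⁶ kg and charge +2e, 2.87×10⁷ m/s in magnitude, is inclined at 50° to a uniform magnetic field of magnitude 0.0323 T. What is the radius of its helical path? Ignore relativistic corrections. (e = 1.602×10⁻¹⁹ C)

v⊥ = v sinθ = 2.87×10⁷·sin50° ≈ 2.199×10⁷ m/s.
r = m v⊥/(|q|B) = (1.16×10⁻²⁶)(2.199×10⁷)/((3.204×10⁻¹⁹)(0.0323)) ≈ 24.6 m.

r ≈ 24.6 m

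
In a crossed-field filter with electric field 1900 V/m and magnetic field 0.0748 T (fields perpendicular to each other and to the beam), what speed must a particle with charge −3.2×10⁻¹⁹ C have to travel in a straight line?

Zero net Lorentz force requires |qE| = |q v×B|, i.e. E = vB.
v = E/B = 1900/0.0748 = 2.54×10⁴ m/s.

v = 2.54×10⁴ m/s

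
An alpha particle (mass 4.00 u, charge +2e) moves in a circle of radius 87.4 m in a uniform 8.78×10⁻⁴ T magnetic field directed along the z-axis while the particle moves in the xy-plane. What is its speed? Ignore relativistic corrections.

From |q|vB = mv²/r, v = |q|Br/m.
v = (3.204×10⁻¹⁹)(8.78×10⁻⁴)(87.4)/6.644×10⁻²⁷ ≈ 3.70×10⁶ m/s.

v ≈ 3.70×10⁶ m/s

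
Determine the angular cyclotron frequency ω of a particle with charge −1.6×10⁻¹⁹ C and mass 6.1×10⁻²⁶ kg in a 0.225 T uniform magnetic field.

ω ≈ 5.90×10⁵ rad/s

ω = |q|B/m.
ω = (1.6×10⁻¹⁹)(0.225)/6.1×10⁻²⁶ ≈ 5.90×10⁵ rad/s.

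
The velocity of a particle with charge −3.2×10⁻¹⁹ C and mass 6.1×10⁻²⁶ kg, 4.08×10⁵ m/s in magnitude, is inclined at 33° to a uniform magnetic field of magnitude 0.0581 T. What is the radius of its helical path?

v⊥ = v sinθ = 4.08×10⁵·sin33° ≈ 2.222×10⁵ m/s.
r = m v⊥/(|q|B) = (6.1×10⁻²⁶)(2.222×10⁵)/((3.2×10⁻¹⁹)(0.0581)) ≈ 0.729 m.

r ≈ 0.729 m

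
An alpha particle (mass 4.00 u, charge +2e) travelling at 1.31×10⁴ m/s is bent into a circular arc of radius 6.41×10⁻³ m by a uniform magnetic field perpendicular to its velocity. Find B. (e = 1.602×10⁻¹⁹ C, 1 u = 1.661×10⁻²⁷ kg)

B ≈ 0.0424 T

From |q|vB = mv²/r, B = mv/(|q|r).
B = (6.644×10⁻²⁷)(1.31×10⁴)/((3.204×10⁻¹⁹)(6.41×10⁻³)) ≈ 0.0424 T.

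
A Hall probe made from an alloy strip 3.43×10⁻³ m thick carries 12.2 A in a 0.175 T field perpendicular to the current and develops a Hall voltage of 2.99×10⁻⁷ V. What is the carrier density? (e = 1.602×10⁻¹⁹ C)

n ≈ 1.30×10²⁸ m⁻³

From V_H = IB/(n e t), n = IB/(V_H e t).
n = (12.2)(0.175)/((2.99×10⁻⁷)(1.602×10⁻¹⁹)(3.43×10⁻³)) ≈ 1.30×10²⁸ m⁻³.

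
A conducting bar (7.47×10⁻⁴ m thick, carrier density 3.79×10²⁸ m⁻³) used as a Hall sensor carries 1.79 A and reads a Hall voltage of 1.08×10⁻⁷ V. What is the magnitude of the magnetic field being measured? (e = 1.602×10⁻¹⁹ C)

B ≈ 0.274 T

From V_H = IB/(n e t), B = V_H n e t / I.
B = (1.08×10⁻⁷)(3.79×10²⁸)(1.602×10⁻¹⁹)(7.47×10⁻⁴)/1.79 ≈ 0.274 T.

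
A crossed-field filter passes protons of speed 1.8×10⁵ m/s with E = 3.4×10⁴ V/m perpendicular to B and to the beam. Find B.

B = 0.19 T

Balance of forces in the selector: qE = qvB ⇒ B = E/v.
B = 3.4×10⁴/1.8×10⁵ = 0.19 T.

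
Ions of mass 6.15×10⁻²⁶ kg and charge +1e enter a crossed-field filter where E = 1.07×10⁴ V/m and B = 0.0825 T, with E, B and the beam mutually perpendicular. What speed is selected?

v = 1.30×10⁵ m/s

For undeflected motion the electric and magnetic forces balance: qE = qvB.
v = E/B = 1.07×10⁴/0.0825 = 1.30×10⁵ m/s.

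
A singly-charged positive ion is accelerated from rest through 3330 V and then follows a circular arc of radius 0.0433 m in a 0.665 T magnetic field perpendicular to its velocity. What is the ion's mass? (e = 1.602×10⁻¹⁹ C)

m ≈ 1.99×10⁻²⁶ kg

Combine |q|V = ½mv² and r = mv/(|q|B): eliminate v to get m = qB²r²/(2V).
m = (1.602×10⁻¹⁹)(0.665)²(0.0433)²/(2·3330) ≈ 1.99×10⁻²⁶ kg.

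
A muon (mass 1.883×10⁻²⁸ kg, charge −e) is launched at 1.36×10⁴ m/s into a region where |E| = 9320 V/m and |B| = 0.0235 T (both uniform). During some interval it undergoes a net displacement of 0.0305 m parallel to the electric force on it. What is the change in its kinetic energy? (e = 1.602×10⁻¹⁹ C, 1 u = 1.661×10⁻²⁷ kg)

The magnetic force is always ⟂ v and does no work; only the electric force changes KE.
ΔKE = F_E · d = |q|E d = (1.602×10⁻¹⁹)(9320)(0.0305) ≈ 4.55×10⁻¹⁷ J.

ΔKE ≈ 4.55×10⁻¹⁷ J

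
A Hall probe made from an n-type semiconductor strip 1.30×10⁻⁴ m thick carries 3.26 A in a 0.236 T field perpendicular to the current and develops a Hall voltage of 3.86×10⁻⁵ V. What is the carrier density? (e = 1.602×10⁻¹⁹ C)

From V_H = IB/(n e t), n = IB/(V_H e t).
n = (3.26)(0.236)/((3.86×10⁻⁵)(1.602×10⁻¹⁹)(1.30×10⁻⁴)) ≈ 9.57×10²⁶ m⁻³.

n ≈ 9.57×10²⁶ m⁻³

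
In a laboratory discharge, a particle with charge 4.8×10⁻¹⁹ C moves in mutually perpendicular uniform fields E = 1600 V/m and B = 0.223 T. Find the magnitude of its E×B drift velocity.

The E×B drift speed is v_d = E/B.
v_d = 1600/0.223 = 7170 m/s.

v_d ≈ 7170 m/s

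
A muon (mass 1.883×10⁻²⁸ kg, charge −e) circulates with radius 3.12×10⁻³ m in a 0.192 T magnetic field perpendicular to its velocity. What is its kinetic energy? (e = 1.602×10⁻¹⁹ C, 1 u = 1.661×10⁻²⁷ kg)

KE ≈ 2.45×10⁻¹⁷ J

v = |q|Br/m, then KE = ½mv² = (qBr)²/(2m).
v = (1.602×10⁻¹⁹)(0.192)(3.12×10⁻³)/1.883×10⁻²⁸ ≈ 5.096×10⁵ m/s.
KE = ½(1.883×10⁻²⁸)(5.096×10⁵)² ≈ 2.45×10⁻¹⁷ J.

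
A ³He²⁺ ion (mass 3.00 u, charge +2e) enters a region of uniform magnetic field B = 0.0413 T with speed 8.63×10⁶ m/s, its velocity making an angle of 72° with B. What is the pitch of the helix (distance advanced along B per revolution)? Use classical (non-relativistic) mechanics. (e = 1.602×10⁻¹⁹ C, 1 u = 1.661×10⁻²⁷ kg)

p ≈ 6.31 m

v∥ = v cosθ = 8.63×10⁶·cos72° ≈ 2.667×10⁶ m/s.
T = 2πm/(|q|B) = 2π(4.983×10⁻²⁷)/((3.204×10⁻¹⁹)(0.0413)) ≈ 2.366×10⁻⁶ s.
pitch = v∥ T = (2.667×10⁶)(2.366×10⁻⁶) ≈ 6.31 m.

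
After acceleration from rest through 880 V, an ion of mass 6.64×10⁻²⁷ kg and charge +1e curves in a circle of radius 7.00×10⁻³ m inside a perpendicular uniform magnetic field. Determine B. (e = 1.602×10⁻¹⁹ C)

B ≈ 1.22 T

v = √(2|q|V/m) = √(2·1.602×10⁻¹⁹·880/6.64×10⁻²⁷) ≈ 2.061×10⁵ m/s.
B = mv/(|q|r) = (6.64×10⁻²⁷)(2.061×10⁵)/((1.602×10⁻¹⁹)(7.00×10⁻³)) ≈ 1.22 T.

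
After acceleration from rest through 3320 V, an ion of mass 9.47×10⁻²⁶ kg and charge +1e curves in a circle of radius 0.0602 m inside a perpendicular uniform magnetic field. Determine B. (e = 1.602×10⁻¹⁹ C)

v = √(2|q|V/m) = √(2·1.602×10⁻¹⁹·3320/9.47×10⁻²⁶) ≈ 1.060×10⁵ m/s.
B = mv/(|q|r) = (9.47×10⁻²⁶)(1.060×10⁵)/((1.602×10⁻¹⁹)(0.0602)) ≈ 1.04 T.

B ≈ 1.04 T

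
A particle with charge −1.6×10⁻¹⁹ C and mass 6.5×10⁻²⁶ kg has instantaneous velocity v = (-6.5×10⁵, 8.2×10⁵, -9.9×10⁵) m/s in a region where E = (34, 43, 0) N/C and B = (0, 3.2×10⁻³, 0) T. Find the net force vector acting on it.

v×B = (3170, 0, -2080) N/C.
E + v×B = (3200, 43.0, -2080) N/C.
F = q(E + v×B) = (−1.6×10⁻¹⁹ C)·(3200, 43.0, -2080) = (-5.12×10⁻¹⁶, -6.88×10⁻¹⁸, 3.33×10⁻¹⁶) N.

F ≈ (-5.12×10⁻¹⁶, -6.88×10⁻¹⁸, 3.33×10⁻¹⁶) N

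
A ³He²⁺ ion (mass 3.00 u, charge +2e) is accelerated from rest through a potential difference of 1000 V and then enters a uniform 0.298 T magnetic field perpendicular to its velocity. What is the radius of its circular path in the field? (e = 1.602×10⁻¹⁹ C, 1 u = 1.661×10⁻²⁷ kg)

Acceleration: |q|V = ½mv² ⇒ v = √(2|q|V/m) = √(2·3.204×10⁻¹⁹·1000/4.983×10⁻²⁷) ≈ 3.586×10⁵ m/s.
In the field: r = mv/(|q|B) = (4.983×10⁻²⁷)(3.586×10⁵)/((3.204×10⁻¹⁹)(0.298)) ≈ 0.0187 m.

r ≈ 0.0187 m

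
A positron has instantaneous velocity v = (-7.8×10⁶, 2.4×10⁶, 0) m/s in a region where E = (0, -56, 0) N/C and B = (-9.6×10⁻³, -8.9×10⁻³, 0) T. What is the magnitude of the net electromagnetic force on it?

|F| ≈ 1.48×10⁻¹⁴ N

v×B = (0, 0, 9.25×10⁴) N/C.
E + v×B = (0, -56.0, 9.25×10⁴) N/C.
F = q(E + v×B) = (1.602×10⁻¹⁹ C)·(0, -56.0, 9.25×10⁴) = (0, -8.97×10⁻¹⁸, 1.48×10⁻¹⁴) N.
|F| = 1.48×10⁻¹⁴ N.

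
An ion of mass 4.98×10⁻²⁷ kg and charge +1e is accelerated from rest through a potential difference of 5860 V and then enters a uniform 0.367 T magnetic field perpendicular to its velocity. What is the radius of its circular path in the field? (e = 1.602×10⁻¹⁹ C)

Acceleration: |q|V = ½mv² ⇒ v = √(2|q|V/m) = √(2·1.602×10⁻¹⁹·5860/4.98×10⁻²⁷) ≈ 6.140×10⁵ m/s.
In the field: r = mv/(|q|B) = (4.98×10⁻²⁷)(6.140×10⁵)/((1.602×10⁻¹⁹)(0.367)) ≈ 0.0520 m.

r ≈ 0.0520 m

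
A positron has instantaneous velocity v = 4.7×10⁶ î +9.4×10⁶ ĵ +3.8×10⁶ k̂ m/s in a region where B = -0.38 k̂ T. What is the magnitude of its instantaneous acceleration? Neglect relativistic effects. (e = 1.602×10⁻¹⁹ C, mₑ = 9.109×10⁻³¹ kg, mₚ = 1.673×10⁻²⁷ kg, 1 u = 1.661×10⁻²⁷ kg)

|a| ≈ 7.02×10¹⁷ m/s²

v×B = (-3.57×10⁶, 1.79×10⁶, 0) N/C.
F = q v×B = (1.602×10⁻¹⁹ C)·(-3.57×10⁶, 1.79×10⁶, 0) = (-5.72×10⁻¹³, 2.86×10⁻¹³, 0) N.
|a| = |F|/m = 6.398×10⁻¹³/9.109×10⁻³¹ ≈ 7.02×10¹⁷ m/s².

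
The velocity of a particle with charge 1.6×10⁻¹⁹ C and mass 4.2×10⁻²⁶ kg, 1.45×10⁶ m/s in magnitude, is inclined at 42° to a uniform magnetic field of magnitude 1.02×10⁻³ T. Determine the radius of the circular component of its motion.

v⊥ = v sinθ = 1.45×10⁶·sin42° ≈ 9.702×10⁵ m/s.
r = m v⊥/(|q|B) = (4.2×10⁻²⁶)(9.702×10⁵)/((1.6×10⁻¹⁹)(1.02×10⁻³)) ≈ 250 m.

r ≈ 250 m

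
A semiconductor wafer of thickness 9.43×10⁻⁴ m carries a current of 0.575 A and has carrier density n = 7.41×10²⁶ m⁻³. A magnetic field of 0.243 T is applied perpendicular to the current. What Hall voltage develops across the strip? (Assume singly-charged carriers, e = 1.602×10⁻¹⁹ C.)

V_H ≈ 1.25×10⁻⁶ V

V_H = IB/(n e t).
V_H = (0.575)(0.243)/((7.41×10²⁶)(1.602×10⁻¹⁹)(9.43×10⁻⁴)) ≈ 1.25×10⁻⁶ V.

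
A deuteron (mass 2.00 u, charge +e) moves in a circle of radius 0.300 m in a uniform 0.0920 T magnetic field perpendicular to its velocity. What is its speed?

From |q|vB = mv²/r, v = |q|Br/m.
v = (1.602×10⁻¹⁹)(0.0920)(0.300)/3.322×10⁻²⁷ ≈ 1.33×10⁶ m/s.

v ≈ 1.33×10⁶ m/s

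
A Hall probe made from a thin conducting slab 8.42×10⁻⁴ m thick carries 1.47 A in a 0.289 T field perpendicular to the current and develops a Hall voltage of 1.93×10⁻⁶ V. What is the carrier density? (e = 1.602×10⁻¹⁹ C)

n ≈ 1.63×10²⁷ m⁻³

From V_H = IB/(n e t), n = IB/(V_H e t).
n = (1.47)(0.289)/((1.93×10⁻⁶)(1.602×10⁻¹⁹)(8.42×10⁻⁴)) ≈ 1.63×10²⁷ m⁻³.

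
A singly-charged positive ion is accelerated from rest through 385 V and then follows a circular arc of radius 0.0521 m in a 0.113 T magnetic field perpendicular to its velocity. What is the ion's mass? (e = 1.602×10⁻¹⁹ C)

m ≈ 7.21×10⁻²⁷ kg

Combine |q|V = ½mv² and r = mv/(|q|B): eliminate v to get m = qB²r²/(2V).
m = (1.602×10⁻¹⁹)(0.113)²(0.0521)²/(2·385) ≈ 7.21×10⁻²⁷ kg.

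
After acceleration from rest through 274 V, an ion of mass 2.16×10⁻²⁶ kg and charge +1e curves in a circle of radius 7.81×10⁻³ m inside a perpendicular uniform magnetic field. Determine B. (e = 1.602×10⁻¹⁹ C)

v = √(2|q|V/m) = √(2·1.602×10⁻¹⁹·274/2.16×10⁻²⁶) ≈ 6.375×10⁴ m/s.
B = mv/(|q|r) = (2.16×10⁻²⁶)(6.375×10⁴)/((1.602×10⁻¹⁹)(7.81×10⁻³)) ≈ 1.10 T.

B ≈ 1.10 T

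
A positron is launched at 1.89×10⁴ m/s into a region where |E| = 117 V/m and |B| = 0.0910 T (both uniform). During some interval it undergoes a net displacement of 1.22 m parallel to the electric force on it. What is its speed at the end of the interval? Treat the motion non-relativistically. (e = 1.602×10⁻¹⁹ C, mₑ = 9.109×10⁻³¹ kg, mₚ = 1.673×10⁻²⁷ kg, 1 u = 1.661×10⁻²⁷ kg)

v_f ≈ 7.09×10⁶ m/s

B does no work; ΔKE = |q|E d.
½mv_f² = ½mv₀² + |q|Ed = ½(9.109×10⁻³¹)(1.89×10⁴)² + (1.602×10⁻¹⁹)(117)(1.22) ≈ 1.627×10⁻²² J + 2.287×10⁻¹⁷ J ≈ 2.287×10⁻¹⁷ J.
v_f = √(2·2.287×10⁻¹⁷/9.109×10⁻³¹) ≈ 7.09×10⁶ m/s.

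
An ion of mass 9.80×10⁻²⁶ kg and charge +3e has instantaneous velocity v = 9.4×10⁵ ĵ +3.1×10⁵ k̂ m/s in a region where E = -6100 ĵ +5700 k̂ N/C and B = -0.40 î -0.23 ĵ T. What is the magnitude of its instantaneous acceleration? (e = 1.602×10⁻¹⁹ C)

|a| ≈ 2.01×10¹² m/s²

v×B = (7.13×10⁴, -1.24×10⁵, 3.76×10⁵) N/C.
E + v×B = (7.13×10⁴, -1.30×10⁵, 3.82×10⁵) N/C.
F = q(E + v×B) = (4.806×10⁻¹⁹ C)·(7.13×10⁴, -1.30×10⁵, 3.82×10⁵) = (3.43×10⁻¹⁴, -6.25×10⁻¹⁴, 1.83×10⁻¹³) N.
|a| = |F|/m = 1.968×10⁻¹³/9.80×10⁻²⁶ ≈ 2.01×10¹² m/s².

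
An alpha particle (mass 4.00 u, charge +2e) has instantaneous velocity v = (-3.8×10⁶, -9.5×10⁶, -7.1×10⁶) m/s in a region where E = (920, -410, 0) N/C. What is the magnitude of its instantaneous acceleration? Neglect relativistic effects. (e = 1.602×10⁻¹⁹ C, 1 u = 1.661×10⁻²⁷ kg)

Only an electric field acts, so F = qE = (3.204×10⁻¹⁹ C)·(920, -410, 0) = (2.95×10⁻¹⁶, -1.31×10⁻¹⁶, 0) N.
|a| = |F|/m = 3.227×10⁻¹⁶/6.644×10⁻²⁷ ≈ 4.86×10¹⁰ m/s².

|a| ≈ 4.86×10¹⁰ m/s²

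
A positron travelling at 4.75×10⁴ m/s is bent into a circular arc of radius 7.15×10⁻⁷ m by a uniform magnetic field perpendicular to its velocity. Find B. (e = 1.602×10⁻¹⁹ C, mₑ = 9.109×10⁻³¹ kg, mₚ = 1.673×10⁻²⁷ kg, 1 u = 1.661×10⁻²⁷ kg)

B ≈ 0.378 T

From |q|vB = mv²/r, B = mv/(|q|r).
B = (9.109×10⁻³¹)(4.75×10⁴)/((1.602×10⁻¹⁹)(7.15×10⁻⁷)) ≈ 0.378 T.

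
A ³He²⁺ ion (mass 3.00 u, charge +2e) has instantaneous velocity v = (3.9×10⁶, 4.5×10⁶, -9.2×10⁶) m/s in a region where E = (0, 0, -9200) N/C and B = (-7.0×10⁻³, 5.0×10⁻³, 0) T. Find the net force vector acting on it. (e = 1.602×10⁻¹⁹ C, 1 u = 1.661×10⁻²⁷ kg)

v×B = (4.60×10⁴, 6.44×10⁴, 5.10×10⁴) N/C.
E + v×B = (4.60×10⁴, 6.44×10⁴, 4.18×10⁴) N/C.
F = q(E + v×B) = (3.204×10⁻¹⁹ C)·(4.60×10⁴, 6.44×10⁴, 4.18×10⁴) = (1.47×10⁻¹⁴, 2.06×10⁻¹⁴, 1.34×10⁻¹⁴) N.

F ≈ (1.47×10⁻¹⁴, 2.06×10⁻¹⁴, 1.34×10⁻¹⁴) N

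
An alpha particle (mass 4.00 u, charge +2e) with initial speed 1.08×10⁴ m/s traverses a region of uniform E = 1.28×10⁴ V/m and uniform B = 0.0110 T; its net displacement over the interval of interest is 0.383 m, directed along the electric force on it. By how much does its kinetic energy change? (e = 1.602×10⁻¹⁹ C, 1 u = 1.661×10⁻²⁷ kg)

The magnetic force is always ⟂ v and does no work; only the electric force changes KE.
ΔKE = F_E · d = |q|E d = (3.204×10⁻¹⁹)(1.28×10⁴)(0.383) ≈ 1.57×10⁻¹⁵ J.

ΔKE ≈ 1.57×10⁻¹⁵ J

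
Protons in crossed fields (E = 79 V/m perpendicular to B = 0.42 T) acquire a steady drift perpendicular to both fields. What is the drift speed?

The E×B drift speed is v_d = E/B.
v_d = 79/0.42 = 190 m/s.

v_d ≈ 190 m/s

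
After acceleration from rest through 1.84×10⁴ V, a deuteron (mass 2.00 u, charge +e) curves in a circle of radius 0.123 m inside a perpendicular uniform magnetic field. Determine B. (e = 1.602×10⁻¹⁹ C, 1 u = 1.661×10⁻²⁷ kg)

v = √(2|q|V/m) = √(2·1.602×10⁻¹⁹·1.84×10⁴/3.322×10⁻²⁷) ≈ 1.332×10⁶ m/s.
B = mv/(|q|r) = (3.322×10⁻²⁷)(1.332×10⁶)/((1.602×10⁻¹⁹)(0.123)) ≈ 0.225 T.

B ≈ 0.225 T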